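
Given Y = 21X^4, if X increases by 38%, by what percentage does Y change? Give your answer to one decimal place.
262.7%

For Y = 21X^4:
If X → X(1 + 0.38)
Then Y → Y · (1 + 0.38)^4
     ≈ Y · 3.6267

Percentage change = ((1 + 0.38)^4 − 1) × 100% ≈ 262.7%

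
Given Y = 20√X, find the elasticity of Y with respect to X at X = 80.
Elasticity = 1/2

Elasticity = (dY/dX) · (X/Y)

dY/dX = 10/√X
At X = 80: dY/dX = √5/2, Y = 80·√5

Elasticity = (√5/2) · (80 / (80·√5)) = 1/2

Interpretation: for a small percentage change in X, the percentage change in Y is approximately 0.50 times as large.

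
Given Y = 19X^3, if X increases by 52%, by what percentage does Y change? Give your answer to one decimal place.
251.2%

For Y = 19X^3:
If X → X(1 + 0.52)
Then Y → Y · (1 + 0.52)^3
     ≈ Y · 3.5118

Percentage change = ((1 + 0.52)^3 − 1) × 100% ≈ 251.2%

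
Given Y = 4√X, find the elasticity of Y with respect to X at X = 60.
Elasticity = 1/2

Elasticity = (dY/dX) · (X/Y)

dY/dX = 2/√X
At X = 60: dY/dX = √15/15, Y = 8·√15

Elasticity = (√15/15) · (60 / (8·√15)) = 1/2

Interpretation: for a small percentage change in X, the percentage change in Y is approximately 0.50 times as large.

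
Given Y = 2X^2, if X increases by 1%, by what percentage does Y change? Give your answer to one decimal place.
2.0%

For Y = 2X^2:
If X → X(1 + 0.01)
Then Y → Y · (1 + 0.01)^2
     = Y · 1.0201

Percentage change = ((1 + 0.01)^2 − 1) × 100% ≈ 2.0%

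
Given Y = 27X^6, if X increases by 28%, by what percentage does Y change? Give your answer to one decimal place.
339.8%

For Y = 27X^6:
If X → X(1 + 0.28)
Then Y → Y · (1 + 0.28)^6
     ≈ Y · 4.3980

Percentage change = ((1 + 0.28)^6 − 1) × 100% ≈ 339.8%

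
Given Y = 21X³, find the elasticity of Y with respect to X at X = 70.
Elasticity = 3

Elasticity = (dY/dX) · (X/Y)

dY/dX = 63·X²
At X = 70: dY/dX = 308700, Y = 7203000

Elasticity = 308700 · (70 / 7203000) = 3

Interpretation: for a small percentage change in X, the percentage change in Y is approximately 3.00 times as large.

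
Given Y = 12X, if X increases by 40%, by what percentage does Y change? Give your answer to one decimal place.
40.0%

For Y = 12X:
If X → X(1 + 0.4)
Then Y → Y · (1 + 0.4)^1
     = Y · 1.4000

Percentage change = ((1 + 0.4)^1 − 1) × 100% = 40.0%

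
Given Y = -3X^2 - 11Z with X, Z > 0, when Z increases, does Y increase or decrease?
Y decreases

Taking the partial derivative:
∂Y/∂Z = -11

∂Y/∂Z = -11 < 0 (assuming positive values)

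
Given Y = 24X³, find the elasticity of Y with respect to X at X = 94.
Elasticity = 3

Elasticity = (dY/dX) · (X/Y)

dY/dX = 72·X²
At X = 94: dY/dX = 636192, Y = 19934016

Elasticity = 636192 · (94 / 19934016) = 3

Interpretation: for a small percentage change in X, the percentage change in Y is approximately 3.00 times as large.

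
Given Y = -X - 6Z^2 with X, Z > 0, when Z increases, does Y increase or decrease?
Y decreases

Taking the partial derivative:
∂Y/∂Z = -12Z

∂Y/∂Z = -12Z < 0 (assuming positive values)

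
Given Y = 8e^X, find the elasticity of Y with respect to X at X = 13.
Elasticity = 13

Elasticity = (dY/dX) · (X/Y)

dY/dX = 8·e^X
At X = 13: dY/dX = 8·e^13, Y = 8·e^13

Elasticity = (8·e^13) · (13 / (8·e^13)) = 13

Interpretation: for a small percentage change in X, the percentage change in Y is approximately 13.00 times as large.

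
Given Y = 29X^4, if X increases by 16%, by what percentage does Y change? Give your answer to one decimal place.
81.1%

For Y = 29X^4:
If X → X(1 + 0.16)
Then Y → Y · (1 + 0.16)^4
     ≈ Y · 1.8106

Percentage change = ((1 + 0.16)^4 − 1) × 100% ≈ 81.1%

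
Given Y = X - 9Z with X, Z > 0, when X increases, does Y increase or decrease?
Y increases

Taking the partial derivative:
∂Y/∂X = 1

∂Y/∂X = 1 > 0 (assuming positive values)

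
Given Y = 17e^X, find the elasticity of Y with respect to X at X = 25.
Elasticity = 25

Elasticity = (dY/dX) · (X/Y)

dY/dX = 17·e^X
At X = 25: dY/dX = 17·e^25, Y = 17·e^25

Elasticity = (17·e^25) · (25 / (17·e^25)) = 25

Interpretation: for a small percentage change in X, the percentage change in Y is approximately 25.00 times as large.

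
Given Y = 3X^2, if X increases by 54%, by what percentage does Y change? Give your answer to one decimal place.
137.2%

For Y = 3X^2:
If X → X(1 + 0.54)
Then Y → Y · (1 + 0.54)^2
     = Y · 2.3716

Percentage change = ((1 + 0.54)^2 − 1) × 100% ≈ 137.2%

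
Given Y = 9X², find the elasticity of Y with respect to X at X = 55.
Elasticity = 2

Elasticity = (dY/dX) · (X/Y)

dY/dX = 18·X
At X = 55: dY/dX = 990, Y = 27225

Elasticity = 990 · (55 / 27225) = 2

Interpretation: for a small percentage change in X, the percentage change in Y is approximately 2.00 times as large.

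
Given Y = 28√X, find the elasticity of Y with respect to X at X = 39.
Elasticity = 1/2

Elasticity = (dY/dX) · (X/Y)

dY/dX = 14/√X
At X = 39: dY/dX = 14·√39/39, Y = 28·√39

Elasticity = (14·√39/39) · (39 / (28·√39)) = 1/2

Interpretation: for a small percentage change in X, the percentage change in Y is approximately 0.50 times as large.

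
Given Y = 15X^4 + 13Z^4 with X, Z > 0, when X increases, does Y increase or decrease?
Y increases

Taking the partial derivative:
∂Y/∂X = 60X^3

∂Y/∂X = 60X^3 > 0 (assuming positive values)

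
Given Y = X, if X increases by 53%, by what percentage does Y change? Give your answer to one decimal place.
53.0%

For Y = X:
If X → X(1 + 0.53)
Then Y → Y · (1 + 0.53)^1
     = Y · 1.5300

Percentage change = ((1 + 0.53)^1 − 1) × 100% = 53.0%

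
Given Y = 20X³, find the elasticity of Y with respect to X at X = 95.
Elasticity = 3

Elasticity = (dY/dX) · (X/Y)

dY/dX = 60·X²
At X = 95: dY/dX = 541500, Y = 17147500

Elasticity = 541500 · (95 / 17147500) = 3

Interpretation: for a small percentage change in X, the percentage change in Y is approximately 3.00 times as large.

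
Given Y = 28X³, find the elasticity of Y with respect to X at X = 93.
Elasticity = 3

Elasticity = (dY/dX) · (X/Y)

dY/dX = 84·X²
At X = 93: dY/dX = 726516, Y = 22521996

Elasticity = 726516 · (93 / 22521996) = 3

Interpretation: for a small percentage change in X, the percentage change in Y is approximately 3.00 times as large.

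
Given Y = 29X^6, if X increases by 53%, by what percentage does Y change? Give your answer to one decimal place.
1182.8%

For Y = 29X^6:
If X → X(1 + 0.53)
Then Y → Y · (1 + 0.53)^6
     ≈ Y · 12.8277

Percentage change = ((1 + 0.53)^6 − 1) × 100% ≈ 1182.8%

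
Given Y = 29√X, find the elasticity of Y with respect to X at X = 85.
Elasticity = 1/2

Elasticity = (dY/dX) · (X/Y)

dY/dX = 29/(2·√X)
At X = 85: dY/dX = 29·√85/170, Y = 29·√85

Elasticity = (29·√85/170) · (85 / (29·√85)) = 1/2

Interpretation: for a small percentage change in X, the percentage change in Y is approximately 0.50 times as large.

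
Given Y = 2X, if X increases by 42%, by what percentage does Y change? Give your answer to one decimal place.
42.0%

For Y = 2X:
If X → X(1 + 0.42)
Then Y → Y · (1 + 0.42)^1
     = Y · 1.4200

Percentage change = ((1 + 0.42)^1 − 1) × 100% = 42.0%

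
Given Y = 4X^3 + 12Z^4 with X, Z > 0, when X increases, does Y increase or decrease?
Y increases

Taking the partial derivative:
∂Y/∂X = 12X^2

∂Y/∂X = 12X^2 > 0 (assuming positive values)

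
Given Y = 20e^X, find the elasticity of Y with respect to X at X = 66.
Elasticity = 66

Elasticity = (dY/dX) · (X/Y)

dY/dX = 20·e^X
At X = 66: dY/dX = 20·e^66, Y = 20·e^66

Elasticity = (20·e^66) · (66 / (20·e^66)) = 66

Interpretation: for a small percentage change in X, the percentage change in Y is approximately 66.00 times as large.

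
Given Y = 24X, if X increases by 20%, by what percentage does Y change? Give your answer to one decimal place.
20.0%

For Y = 24X:
If X → X(1 + 0.2)
Then Y → Y · (1 + 0.2)^1
     = Y · 1.2000

Percentage change = ((1 + 0.2)^1 − 1) × 100% = 20.0%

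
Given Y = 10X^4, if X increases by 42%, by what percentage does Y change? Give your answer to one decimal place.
306.6%

For Y = 10X^4:
If X → X(1 + 0.42)
Then Y → Y · (1 + 0.42)^4
     ≈ Y · 4.0659

Percentage change = ((1 + 0.42)^4 − 1) × 100% ≈ 306.6%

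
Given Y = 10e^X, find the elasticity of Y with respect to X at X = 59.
Elasticity = 59

Elasticity = (dY/dX) · (X/Y)

dY/dX = 10·e^X
At X = 59: dY/dX = 10·e^59, Y = 10·e^59

Elasticity = (10·e^59) · (59 / (10·e^59)) = 59

Interpretation: for a small percentage change in X, the percentage change in Y is approximately 59.00 times as large.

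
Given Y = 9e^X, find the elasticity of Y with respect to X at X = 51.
Elasticity = 51

Elasticity = (dY/dX) · (X/Y)

dY/dX = 9·e^X
At X = 51: dY/dX = 9·e^51, Y = 9·e^51

Elasticity = (9·e^51) · (51 / (9·e^51)) = 51

Interpretation: for a small percentage change in X, the percentage change in Y is approximately 51.00 times as large.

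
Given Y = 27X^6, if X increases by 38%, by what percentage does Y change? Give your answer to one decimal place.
590.7%

For Y = 27X^6:
If X → X(1 + 0.38)
Then Y → Y · (1 + 0.38)^6
     ≈ Y · 6.9068

Percentage change = ((1 + 0.38)^6 − 1) × 100% ≈ 590.7%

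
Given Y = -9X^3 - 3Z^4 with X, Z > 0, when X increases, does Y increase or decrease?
Y decreases

Taking the partial derivative:
∂Y/∂X = -27X^2

∂Y/∂X = -27X^2 < 0 (assuming positive values)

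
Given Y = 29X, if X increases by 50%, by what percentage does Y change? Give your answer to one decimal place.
50.0%

For Y = 29X:
If X → X(1 + 0.5)
Then Y → Y · (1 + 0.5)^1
     = Y · 1.5000

Percentage change = ((1 + 0.5)^1 − 1) × 100% = 50.0%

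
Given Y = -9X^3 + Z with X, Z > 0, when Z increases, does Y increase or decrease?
Y increases

Taking the partial derivative:
∂Y/∂Z = 1

∂Y/∂Z = 1 > 0 (assuming positive values)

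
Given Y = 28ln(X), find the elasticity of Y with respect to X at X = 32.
Elasticity = 1/ln(32) ≈ 0.2885

Elasticity = (dY/dX) · (X/Y)

dY/dX = 28/X
At X = 32: dY/dX = 7/8, Y = 28·ln(32)

Elasticity = (7/8) · (32 / (28·ln(32))) = 1/ln(32) ≈ 0.2885

Interpretation: for a small percentage change in X, the percentage change in Y is approximately 0.29 times as large.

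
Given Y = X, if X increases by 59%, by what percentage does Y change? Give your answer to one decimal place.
59.0%

For Y = X:
If X → X(1 + 0.59)
Then Y → Y · (1 + 0.59)^1
     = Y · 1.5900

Percentage change = ((1 + 0.59)^1 − 1) × 100% = 59.0%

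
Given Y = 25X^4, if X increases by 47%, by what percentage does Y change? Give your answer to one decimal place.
366.9%

For Y = 25X^4:
If X → X(1 + 0.47)
Then Y → Y · (1 + 0.47)^4
     ≈ Y · 4.6695

Percentage change = ((1 + 0.47)^4 − 1) × 100% ≈ 366.9%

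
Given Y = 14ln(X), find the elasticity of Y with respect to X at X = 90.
Elasticity = 1/ln(90) ≈ 0.2222

Elasticity = (dY/dX) · (X/Y)

dY/dX = 14/X
At X = 90: dY/dX = 7/45, Y = 14·ln(90)

Elasticity = (7/45) · (90 / (14·ln(90))) = 1/ln(90) ≈ 0.2222

Interpretation: for a small percentage change in X, the percentage change in Y is approximately 0.22 times as large.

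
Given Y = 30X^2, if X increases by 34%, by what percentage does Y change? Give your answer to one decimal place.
79.6%

For Y = 30X^2:
If X → X(1 + 0.34)
Then Y → Y · (1 + 0.34)^2
     = Y · 1.7956

Percentage change = ((1 + 0.34)^2 − 1) × 100% ≈ 79.6%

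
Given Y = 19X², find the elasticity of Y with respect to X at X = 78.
Elasticity = 2

Elasticity = (dY/dX) · (X/Y)

dY/dX = 38·X
At X = 78: dY/dX = 2964, Y = 115596

Elasticity = 2964 · (78 / 115596) = 2

Interpretation: for a small percentage change in X, the percentage change in Y is approximately 2.00 times as large.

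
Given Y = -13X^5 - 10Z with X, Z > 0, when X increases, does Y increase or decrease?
Y decreases

Taking the partial derivative:
∂Y/∂X = -65X^4

∂Y/∂X = -65X^4 < 0 (assuming positive values)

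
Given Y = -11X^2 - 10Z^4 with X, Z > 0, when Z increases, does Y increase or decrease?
Y decreases

Taking the partial derivative:
∂Y/∂Z = -40Z^3

∂Y/∂Z = -40Z^3 < 0 (assuming positive values)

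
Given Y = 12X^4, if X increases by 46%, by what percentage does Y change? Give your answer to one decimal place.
354.4%

For Y = 12X^4:
If X → X(1 + 0.46)
Then Y → Y · (1 + 0.46)^4
     ≈ Y · 4.5437

Percentage change = ((1 + 0.46)^4 − 1) × 100% ≈ 354.4%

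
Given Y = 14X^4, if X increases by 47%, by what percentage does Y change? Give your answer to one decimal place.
366.9%

For Y = 14X^4:
If X → X(1 + 0.47)
Then Y → Y · (1 + 0.47)^4
     ≈ Y · 4.6695

Percentage change = ((1 + 0.47)^4 − 1) × 100% ≈ 366.9%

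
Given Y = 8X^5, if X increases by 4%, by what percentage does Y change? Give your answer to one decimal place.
21.7%

For Y = 8X^5:
If X → X(1 + 0.04)
Then Y → Y · (1 + 0.04)^5
     ≈ Y · 1.2167

Percentage change = ((1 + 0.04)^5 − 1) × 100% ≈ 21.7%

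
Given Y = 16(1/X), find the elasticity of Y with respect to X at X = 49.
Elasticity = -1

Elasticity = (dY/dX) · (X/Y)

dY/dX = -16/X²
At X = 49: dY/dX = -16/2401, Y = 16/49

Elasticity = (-16/2401) · (49 / (16/49)) = -1

Interpretation: for a small percentage change in X, the percentage change in Y is approximately -1.00 times as large.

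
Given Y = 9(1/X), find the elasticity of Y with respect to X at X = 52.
Elasticity = -1

Elasticity = (dY/dX) · (X/Y)

dY/dX = -9/X²
At X = 52: dY/dX = -9/2704, Y = 9/52

Elasticity = (-9/2704) · (52 / (9/52)) = -1

Interpretation: for a small percentage change in X, the percentage change in Y is approximately -1.00 times as large.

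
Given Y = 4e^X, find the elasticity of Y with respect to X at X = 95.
Elasticity = 95

Elasticity = (dY/dX) · (X/Y)

dY/dX = 4·e^X
At X = 95: dY/dX = 4·e^95, Y = 4·e^95

Elasticity = (4·e^95) · (95 / (4·e^95)) = 95

Interpretation: for a small percentage change in X, the percentage change in Y is approximately 95.00 times as large.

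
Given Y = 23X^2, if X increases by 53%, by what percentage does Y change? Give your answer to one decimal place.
134.1%

For Y = 23X^2:
If X → X(1 + 0.53)
Then Y → Y · (1 + 0.53)^2
     = Y · 2.3409

Percentage change = ((1 + 0.53)^2 − 1) × 100% ≈ 134.1%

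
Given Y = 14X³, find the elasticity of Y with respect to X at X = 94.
Elasticity = 3

Elasticity = (dY/dX) · (X/Y)

dY/dX = 42·X²
At X = 94: dY/dX = 371112, Y = 11628176

Elasticity = 371112 · (94 / 11628176) = 3

Interpretation: for a small percentage change in X, the percentage change in Y is approximately 3.00 times as large.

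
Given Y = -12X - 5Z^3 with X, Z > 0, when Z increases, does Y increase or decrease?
Y decreases

Taking the partial derivative:
∂Y/∂Z = -15Z^2

∂Y/∂Z = -15Z^2 < 0 (assuming positive values)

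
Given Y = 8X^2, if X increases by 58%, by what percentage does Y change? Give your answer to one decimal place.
149.6%

For Y = 8X^2:
If X → X(1 + 0.58)
Then Y → Y · (1 + 0.58)^2
     = Y · 2.4964

Percentage change = ((1 + 0.58)^2 − 1) × 100% ≈ 149.6%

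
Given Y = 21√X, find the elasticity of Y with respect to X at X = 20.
Elasticity = 1/2

Elasticity = (dY/dX) · (X/Y)

dY/dX = 21/(2·√X)
At X = 20: dY/dX = 21·√5/20, Y = 42·√5

Elasticity = (21·√5/20) · (20 / (42·√5)) = 1/2

Interpretation: for a small percentage change in X, the percentage change in Y is approximately 0.50 times as large.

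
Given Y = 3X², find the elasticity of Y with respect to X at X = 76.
Elasticity = 2

Elasticity = (dY/dX) · (X/Y)

dY/dX = 6·X
At X = 76: dY/dX = 456, Y = 17328

Elasticity = 456 · (76 / 17328) = 2

Interpretation: for a small percentage change in X, the percentage change in Y is approximately 2.00 times as large.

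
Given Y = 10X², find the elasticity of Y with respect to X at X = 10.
Elasticity = 2

Elasticity = (dY/dX) · (X/Y)

dY/dX = 20·X
At X = 10: dY/dX = 200, Y = 1000

Elasticity = 200 · (10 / 1000) = 2

Interpretation: for a small percentage change in X, the percentage change in Y is approximately 2.00 times as large.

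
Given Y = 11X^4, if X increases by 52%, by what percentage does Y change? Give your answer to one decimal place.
433.8%

For Y = 11X^4:
If X → X(1 + 0.52)
Then Y → Y · (1 + 0.52)^4
     ≈ Y · 5.3379

Percentage change = ((1 + 0.52)^4 − 1) × 100% ≈ 433.8%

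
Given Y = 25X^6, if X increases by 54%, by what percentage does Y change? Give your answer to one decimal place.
1233.9%

For Y = 25X^6:
If X → X(1 + 0.54)
Then Y → Y · (1 + 0.54)^6
     ≈ Y · 13.3390

Percentage change = ((1 + 0.54)^6 − 1) × 100% ≈ 1233.9%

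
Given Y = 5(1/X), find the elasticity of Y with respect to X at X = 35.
Elasticity = -1

Elasticity = (dY/dX) · (X/Y)

dY/dX = -5/X²
At X = 35: dY/dX = -1/245, Y = 1/7

Elasticity = (-1/245) · (35 / (1/7)) = -1

Interpretation: for a small percentage change in X, the percentage change in Y is approximately -1.00 times as large.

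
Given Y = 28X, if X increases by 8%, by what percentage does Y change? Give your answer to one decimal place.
8.0%

For Y = 28X:
If X → X(1 + 0.08)
Then Y → Y · (1 + 0.08)^1
     = Y · 1.0800

Percentage change = ((1 + 0.08)^1 − 1) × 100% = 8.0%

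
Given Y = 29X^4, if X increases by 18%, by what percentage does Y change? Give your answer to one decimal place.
93.9%

For Y = 29X^4:
If X → X(1 + 0.18)
Then Y → Y · (1 + 0.18)^4
     ≈ Y · 1.9388

Percentage change = ((1 + 0.18)^4 − 1) × 100% ≈ 93.9%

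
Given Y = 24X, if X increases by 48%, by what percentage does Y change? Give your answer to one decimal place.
48.0%

For Y = 24X:
If X → X(1 + 0.48)
Then Y → Y · (1 + 0.48)^1
     = Y · 1.4800

Percentage change = ((1 + 0.48)^1 − 1) × 100% = 48.0%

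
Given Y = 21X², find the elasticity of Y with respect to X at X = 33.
Elasticity = 2

Elasticity = (dY/dX) · (X/Y)

dY/dX = 42·X
At X = 33: dY/dX = 1386, Y = 22869

Elasticity = 1386 · (33 / 22869) = 2

Interpretation: for a small percentage change in X, the percentage change in Y is approximately 2.00 times as large.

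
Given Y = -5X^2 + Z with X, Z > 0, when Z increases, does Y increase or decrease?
Y increases

Taking the partial derivative:
∂Y/∂Z = 1

∂Y/∂Z = 1 > 0 (assuming positive values)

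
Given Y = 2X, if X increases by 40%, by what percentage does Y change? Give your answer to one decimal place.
40.0%

For Y = 2X:
If X → X(1 + 0.4)
Then Y → Y · (1 + 0.4)^1
     = Y · 1.4000

Percentage change = ((1 + 0.4)^1 − 1) × 100% = 40.0%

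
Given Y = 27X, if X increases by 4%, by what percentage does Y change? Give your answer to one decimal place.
4.0%

For Y = 27X:
If X → X(1 + 0.04)
Then Y → Y · (1 + 0.04)^1
     = Y · 1.0400

Percentage change = ((1 + 0.04)^1 − 1) × 100% = 4.0%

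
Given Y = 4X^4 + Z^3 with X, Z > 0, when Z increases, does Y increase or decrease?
Y increases

Taking the partial derivative:
∂Y/∂Z = 3Z^2

∂Y/∂Z = 3Z^2 > 0 (assuming positive values)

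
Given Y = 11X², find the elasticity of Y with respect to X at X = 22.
Elasticity = 2

Elasticity = (dY/dX) · (X/Y)

dY/dX = 22·X
At X = 22: dY/dX = 484, Y = 5324

Elasticity = 484 · (22 / 5324) = 2

Interpretation: for a small percentage change in X, the percentage change in Y is approximately 2.00 times as large.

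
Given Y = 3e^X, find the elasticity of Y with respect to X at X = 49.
Elasticity = 49

Elasticity = (dY/dX) · (X/Y)

dY/dX = 3·e^X
At X = 49: dY/dX = 3·e^49, Y = 3·e^49

Elasticity = (3·e^49) · (49 / (3·e^49)) = 49

Interpretation: for a small percentage change in X, the percentage change in Y is approximately 49.00 times as large.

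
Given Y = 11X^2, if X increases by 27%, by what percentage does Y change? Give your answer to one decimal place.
61.3%

For Y = 11X^2:
If X → X(1 + 0.27)
Then Y → Y · (1 + 0.27)^2
     = Y · 1.6129

Percentage change = ((1 + 0.27)^2 − 1) × 100% ≈ 61.3%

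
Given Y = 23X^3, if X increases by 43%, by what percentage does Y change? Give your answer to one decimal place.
192.4%

For Y = 23X^3:
If X → X(1 + 0.43)
Then Y → Y · (1 + 0.43)^3
     ≈ Y · 2.9242

Percentage change = ((1 + 0.43)^3 − 1) × 100% ≈ 192.4%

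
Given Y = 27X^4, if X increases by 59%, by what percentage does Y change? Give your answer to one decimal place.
539.1%

For Y = 27X^4:
If X → X(1 + 0.59)
Then Y → Y · (1 + 0.59)^4
     ≈ Y · 6.3913

Percentage change = ((1 + 0.59)^4 − 1) × 100% ≈ 539.1%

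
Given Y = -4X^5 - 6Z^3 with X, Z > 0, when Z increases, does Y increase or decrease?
Y decreases

Taking the partial derivative:
∂Y/∂Z = -18Z^2

∂Y/∂Z = -18Z^2 < 0 (assuming positive values)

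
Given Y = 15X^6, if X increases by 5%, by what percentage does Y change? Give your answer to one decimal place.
34.0%

For Y = 15X^6:
If X → X(1 + 0.05)
Then Y → Y · (1 + 0.05)^6
     ≈ Y · 1.3401

Percentage change = ((1 + 0.05)^6 − 1) × 100% ≈ 34.0%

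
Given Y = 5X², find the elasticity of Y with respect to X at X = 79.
Elasticity = 2

Elasticity = (dY/dX) · (X/Y)

dY/dX = 10·X
At X = 79: dY/dX = 790, Y = 31205

Elasticity = 790 · (79 / 31205) = 2

Interpretation: for a small percentage change in X, the percentage change in Y is approximately 2.00 times as large.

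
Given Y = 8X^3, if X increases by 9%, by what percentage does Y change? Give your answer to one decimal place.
29.5%

For Y = 8X^3:
If X → X(1 + 0.09)
Then Y → Y · (1 + 0.09)^3
     ≈ Y · 1.2950

Percentage change = ((1 + 0.09)^3 − 1) × 100% ≈ 29.5%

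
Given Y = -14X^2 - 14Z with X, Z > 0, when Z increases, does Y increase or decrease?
Y decreases

Taking the partial derivative:
∂Y/∂Z = -14

∂Y/∂Z = -14 < 0 (assuming positive values)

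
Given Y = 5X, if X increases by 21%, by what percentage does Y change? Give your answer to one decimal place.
21.0%

For Y = 5X:
If X → X(1 + 0.21)
Then Y → Y · (1 + 0.21)^1
     = Y · 1.2100

Percentage change = ((1 + 0.21)^1 − 1) × 100% = 21.0%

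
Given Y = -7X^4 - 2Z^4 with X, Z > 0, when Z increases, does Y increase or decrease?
Y decreases

Taking the partial derivative:
∂Y/∂Z = -8Z^3

∂Y/∂Z = -8Z^3 < 0 (assuming positive values)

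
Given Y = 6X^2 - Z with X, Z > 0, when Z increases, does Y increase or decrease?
Y decreases

Taking the partial derivative:
∂Y/∂Z = -1

∂Y/∂Z = -1 < 0 (assuming positive values)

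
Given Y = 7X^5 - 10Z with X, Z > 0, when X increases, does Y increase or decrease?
Y increases

Taking the partial derivative:
∂Y/∂X = 35X^4

∂Y/∂X = 35X^4 > 0 (assuming positive values)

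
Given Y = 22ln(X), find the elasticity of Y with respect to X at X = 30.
Elasticity = 1/ln(30) ≈ 0.2940

Elasticity = (dY/dX) · (X/Y)

dY/dX = 22/X
At X = 30: dY/dX = 11/15, Y = 22·ln(30)

Elasticity = (11/15) · (30 / (22·ln(30))) = 1/ln(30) ≈ 0.2940

Interpretation: for a small percentage change in X, the percentage change in Y is approximately 0.29 times as large.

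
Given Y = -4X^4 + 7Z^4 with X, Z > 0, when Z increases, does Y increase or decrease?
Y increases

Taking the partial derivative:
∂Y/∂Z = 28Z^3

∂Y/∂Z = 28Z^3 > 0 (assuming positive values)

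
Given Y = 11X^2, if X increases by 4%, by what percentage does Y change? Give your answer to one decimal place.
8.2%

For Y = 11X^2:
If X → X(1 + 0.04)
Then Y → Y · (1 + 0.04)^2
     = Y · 1.0816

Percentage change = ((1 + 0.04)^2 − 1) × 100% ≈ 8.2%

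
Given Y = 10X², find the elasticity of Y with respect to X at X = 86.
Elasticity = 2

Elasticity = (dY/dX) · (X/Y)

dY/dX = 20·X
At X = 86: dY/dX = 1720, Y = 73960

Elasticity = 1720 · (86 / 73960) = 2

Interpretation: for a small percentage change in X, the percentage change in Y is approximately 2.00 times as large.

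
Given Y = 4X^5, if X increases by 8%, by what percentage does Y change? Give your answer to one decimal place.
46.9%

For Y = 4X^5:
If X → X(1 + 0.08)
Then Y → Y · (1 + 0.08)^5
     ≈ Y · 1.4693

Percentage change = ((1 + 0.08)^5 − 1) × 100% ≈ 46.9%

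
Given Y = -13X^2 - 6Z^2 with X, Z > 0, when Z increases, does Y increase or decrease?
Y decreases

Taking the partial derivative:
∂Y/∂Z = -12Z

∂Y/∂Z = -12Z < 0 (assuming positive values)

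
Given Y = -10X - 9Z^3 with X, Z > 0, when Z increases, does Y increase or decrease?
Y decreases

Taking the partial derivative:
∂Y/∂Z = -27Z^2

∂Y/∂Z = -27Z^2 < 0 (assuming positive values)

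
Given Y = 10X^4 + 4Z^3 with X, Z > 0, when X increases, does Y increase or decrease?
Y increases

Taking the partial derivative:
∂Y/∂X = 40X^3

∂Y/∂X = 40X^3 > 0 (assuming positive values)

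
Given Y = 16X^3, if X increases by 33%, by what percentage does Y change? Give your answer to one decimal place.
135.3%

For Y = 16X^3:
If X → X(1 + 0.33)
Then Y → Y · (1 + 0.33)^3
     ≈ Y · 2.3526

Percentage change = ((1 + 0.33)^3 − 1) × 100% ≈ 135.3%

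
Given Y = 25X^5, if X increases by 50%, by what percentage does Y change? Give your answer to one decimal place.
659.4%

For Y = 25X^5:
If X → X(1 + 0.5)
Then Y → Y · (1 + 0.5)^5
     ≈ Y · 7.5938

Percentage change = ((1 + 0.5)^5 − 1) × 100% ≈ 659.4%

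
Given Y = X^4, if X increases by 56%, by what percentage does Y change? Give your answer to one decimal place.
492.2%

For Y = X^4:
If X → X(1 + 0.56)
Then Y → Y · (1 + 0.56)^4
     ≈ Y · 5.9224

Percentage change = ((1 + 0.56)^4 − 1) × 100% ≈ 492.2%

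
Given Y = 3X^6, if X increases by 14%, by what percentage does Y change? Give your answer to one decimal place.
119.5%

For Y = 3X^6:
If X → X(1 + 0.14)
Then Y → Y · (1 + 0.14)^6
     ≈ Y · 2.1950

Percentage change = ((1 + 0.14)^6 − 1) × 100% ≈ 119.5%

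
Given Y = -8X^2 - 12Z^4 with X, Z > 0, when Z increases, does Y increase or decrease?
Y decreases

Taking the partial derivative:
∂Y/∂Z = -48Z^3

∂Y/∂Z = -48Z^3 < 0 (assuming positive values)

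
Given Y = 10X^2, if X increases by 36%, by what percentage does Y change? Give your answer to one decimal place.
85.0%

For Y = 10X^2:
If X → X(1 + 0.36)
Then Y → Y · (1 + 0.36)^2
     = Y · 1.8496

Percentage change = ((1 + 0.36)^2 − 1) × 100% ≈ 85.0%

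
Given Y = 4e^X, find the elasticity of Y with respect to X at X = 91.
Elasticity = 91

Elasticity = (dY/dX) · (X/Y)

dY/dX = 4·e^X
At X = 91: dY/dX = 4·e^91, Y = 4·e^91

Elasticity = (4·e^91) · (91 / (4·e^91)) = 91

Interpretation: for a small percentage change in X, the percentage change in Y is approximately 91.00 times as large.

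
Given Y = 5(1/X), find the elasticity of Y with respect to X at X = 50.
Elasticity = -1

Elasticity = (dY/dX) · (X/Y)

dY/dX = -5/X²
At X = 50: dY/dX = -1/500, Y = 1/10

Elasticity = (-1/500) · (50 / (1/10)) = -1

Interpretation: for a small percentage change in X, the percentage change in Y is approximately -1.00 times as large.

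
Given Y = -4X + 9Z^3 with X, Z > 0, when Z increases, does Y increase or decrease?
Y increases

Taking the partial derivative:
∂Y/∂Z = 27Z^2

∂Y/∂Z = 27Z^2 > 0 (assuming positive values)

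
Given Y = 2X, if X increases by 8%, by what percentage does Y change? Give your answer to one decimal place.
8.0%

For Y = 2X:
If X → X(1 + 0.08)
Then Y → Y · (1 + 0.08)^1
     = Y · 1.0800

Percentage change = ((1 + 0.08)^1 − 1) × 100% = 8.0%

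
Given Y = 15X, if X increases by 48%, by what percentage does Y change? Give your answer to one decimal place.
48.0%

For Y = 15X:
If X → X(1 + 0.48)
Then Y → Y · (1 + 0.48)^1
     = Y · 1.4800

Percentage change = ((1 + 0.48)^1 − 1) × 100% = 48.0%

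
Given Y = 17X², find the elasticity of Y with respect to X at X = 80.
Elasticity = 2

Elasticity = (dY/dX) · (X/Y)

dY/dX = 34·X
At X = 80: dY/dX = 2720, Y = 108800

Elasticity = 2720 · (80 / 108800) = 2

Interpretation: for a small percentage change in X, the percentage change in Y is approximately 2.00 times as large.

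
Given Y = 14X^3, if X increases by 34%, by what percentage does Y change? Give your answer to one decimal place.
140.6%

For Y = 14X^3:
If X → X(1 + 0.34)
Then Y → Y · (1 + 0.34)^3
     ≈ Y · 2.4061

Percentage change = ((1 + 0.34)^3 − 1) × 100% ≈ 140.6%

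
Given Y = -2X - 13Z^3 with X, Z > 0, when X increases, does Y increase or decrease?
Y decreases

Taking the partial derivative:
∂Y/∂X = -2

∂Y/∂X = -2 < 0 (assuming positive values)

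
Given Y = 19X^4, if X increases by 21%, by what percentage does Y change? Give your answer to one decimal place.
114.4%

For Y = 19X^4:
If X → X(1 + 0.21)
Then Y → Y · (1 + 0.21)^4
     ≈ Y · 2.1436

Percentage change = ((1 + 0.21)^4 − 1) × 100% ≈ 114.4%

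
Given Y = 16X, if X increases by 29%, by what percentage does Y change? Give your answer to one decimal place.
29.0%

For Y = 16X:
If X → X(1 + 0.29)
Then Y → Y · (1 + 0.29)^1
     = Y · 1.2900

Percentage change = ((1 + 0.29)^1 − 1) × 100% = 29.0%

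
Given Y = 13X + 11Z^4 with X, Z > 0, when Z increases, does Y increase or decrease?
Y increases

Taking the partial derivative:
∂Y/∂Z = 44Z^3

∂Y/∂Z = 44Z^3 > 0 (assuming positive values)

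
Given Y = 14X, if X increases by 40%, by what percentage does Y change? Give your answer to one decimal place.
40.0%

For Y = 14X:
If X → X(1 + 0.4)
Then Y → Y · (1 + 0.4)^1
     = Y · 1.4000

Percentage change = ((1 + 0.4)^1 − 1) × 100% = 40.0%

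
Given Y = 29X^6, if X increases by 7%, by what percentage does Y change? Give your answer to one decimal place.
50.1%

For Y = 29X^6:
If X → X(1 + 0.07)
Then Y → Y · (1 + 0.07)^6
     ≈ Y · 1.5007

Percentage change = ((1 + 0.07)^6 − 1) × 100% ≈ 50.1%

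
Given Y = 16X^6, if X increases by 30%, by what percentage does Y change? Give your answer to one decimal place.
382.7%

For Y = 16X^6:
If X → X(1 + 0.3)
Then Y → Y · (1 + 0.3)^6
     ≈ Y · 4.8268

Percentage change = ((1 + 0.3)^6 − 1) × 100% ≈ 382.7%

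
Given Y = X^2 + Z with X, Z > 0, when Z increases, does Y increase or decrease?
Y increases

Taking the partial derivative:
∂Y/∂Z = 1

∂Y/∂Z = 1 > 0 (assuming positive values)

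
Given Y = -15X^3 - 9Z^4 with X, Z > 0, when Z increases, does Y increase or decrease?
Y decreases

Taking the partial derivative:
∂Y/∂Z = -36Z^3

∂Y/∂Z = -36Z^3 < 0 (assuming positive values)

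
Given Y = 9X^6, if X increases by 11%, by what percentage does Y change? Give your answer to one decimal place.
87.0%

For Y = 9X^6:
If X → X(1 + 0.11)
Then Y → Y · (1 + 0.11)^6
     ≈ Y · 1.8704

Percentage change = ((1 + 0.11)^6 − 1) × 100% ≈ 87.0%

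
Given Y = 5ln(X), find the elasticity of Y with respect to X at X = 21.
Elasticity = 1/ln(21) ≈ 0.3285

Elasticity = (dY/dX) · (X/Y)

dY/dX = 5/X
At X = 21: dY/dX = 5/21, Y = 5·ln(21)

Elasticity = (5/21) · (21 / (5·ln(21))) = 1/ln(21) ≈ 0.3285

Interpretation: for a small percentage change in X, the percentage change in Y is approximately 0.33 times as large.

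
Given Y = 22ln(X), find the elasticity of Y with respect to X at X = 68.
Elasticity = 1/ln(68) ≈ 0.2370

Elasticity = (dY/dX) · (X/Y)

dY/dX = 22/X
At X = 68: dY/dX = 11/34, Y = 22·ln(68)

Elasticity = (11/34) · (68 / (22·ln(68))) = 1/ln(68) ≈ 0.2370

Interpretation: for a small percentage change in X, the percentage change in Y is approximately 0.24 times as large.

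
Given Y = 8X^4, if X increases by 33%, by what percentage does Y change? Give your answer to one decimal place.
212.9%

For Y = 8X^4:
If X → X(1 + 0.33)
Then Y → Y · (1 + 0.33)^4
     ≈ Y · 3.1290

Percentage change = ((1 + 0.33)^4 − 1) × 100% ≈ 212.9%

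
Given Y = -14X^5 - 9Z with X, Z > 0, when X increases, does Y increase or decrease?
Y decreases

Taking the partial derivative:
∂Y/∂X = -70X^4

∂Y/∂X = -70X^4 < 0 (assuming positive values)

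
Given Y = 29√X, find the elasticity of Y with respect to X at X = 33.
Elasticity = 1/2

Elasticity = (dY/dX) · (X/Y)

dY/dX = 29/(2·√X)
At X = 33: dY/dX = 29·√33/66, Y = 29·√33

Elasticity = (29·√33/66) · (33 / (29·√33)) = 1/2

Interpretation: for a small percentage change in X, the percentage change in Y is approximately 0.50 times as large.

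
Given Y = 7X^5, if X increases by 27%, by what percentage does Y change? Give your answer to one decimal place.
230.4%

For Y = 7X^5:
If X → X(1 + 0.27)
Then Y → Y · (1 + 0.27)^5
     ≈ Y · 3.3038

Percentage change = ((1 + 0.27)^5 − 1) × 100% ≈ 230.4%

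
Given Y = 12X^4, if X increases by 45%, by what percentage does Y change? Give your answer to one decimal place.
342.1%

For Y = 12X^4:
If X → X(1 + 0.45)
Then Y → Y · (1 + 0.45)^4
     ≈ Y · 4.4205

Percentage change = ((1 + 0.45)^4 − 1) × 100% ≈ 342.1%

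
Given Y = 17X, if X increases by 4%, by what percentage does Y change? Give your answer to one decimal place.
4.0%

For Y = 17X:
If X → X(1 + 0.04)
Then Y → Y · (1 + 0.04)^1
     = Y · 1.0400

Percentage change = ((1 + 0.04)^1 − 1) × 100% = 4.0%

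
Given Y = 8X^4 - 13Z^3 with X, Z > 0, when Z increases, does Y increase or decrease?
Y decreases

Taking the partial derivative:
∂Y/∂Z = -39Z^2

∂Y/∂Z = -39Z^2 < 0 (assuming positive values)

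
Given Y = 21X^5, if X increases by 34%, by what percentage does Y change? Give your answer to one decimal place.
332.0%

For Y = 21X^5:
If X → X(1 + 0.34)
Then Y → Y · (1 + 0.34)^5
     ≈ Y · 4.3204

Percentage change = ((1 + 0.34)^5 − 1) × 100% ≈ 332.0%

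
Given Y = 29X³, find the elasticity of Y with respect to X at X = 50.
Elasticity = 3

Elasticity = (dY/dX) · (X/Y)

dY/dX = 87·X²
At X = 50: dY/dX = 217500, Y = 3625000

Elasticity = 217500 · (50 / 3625000) = 3

Interpretation: for a small percentage change in X, the percentage change in Y is approximately 3.00 times as large.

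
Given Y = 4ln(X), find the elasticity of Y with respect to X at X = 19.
Elasticity = 1/ln(19) ≈ 0.3396

Elasticity = (dY/dX) · (X/Y)

dY/dX = 4/X
At X = 19: dY/dX = 4/19, Y = 4·ln(19)

Elasticity = (4/19) · (19 / (4·ln(19))) = 1/ln(19) ≈ 0.3396

Interpretation: for a small percentage change in X, the percentage change in Y is approximately 0.34 times as large.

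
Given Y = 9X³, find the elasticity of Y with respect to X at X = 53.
Elasticity = 3

Elasticity = (dY/dX) · (X/Y)

dY/dX = 27·X²
At X = 53: dY/dX = 75843, Y = 1339893

Elasticity = 75843 · (53 / 1339893) = 3

Interpretation: for a small percentage change in X, the percentage change in Y is approximately 3.00 times as large.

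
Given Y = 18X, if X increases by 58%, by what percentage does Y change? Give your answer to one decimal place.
58.0%

For Y = 18X:
If X → X(1 + 0.58)
Then Y → Y · (1 + 0.58)^1
     = Y · 1.5800

Percentage change = ((1 + 0.58)^1 − 1) × 100% = 58.0%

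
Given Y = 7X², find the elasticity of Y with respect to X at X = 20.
Elasticity = 2

Elasticity = (dY/dX) · (X/Y)

dY/dX = 14·X
At X = 20: dY/dX = 280, Y = 2800

Elasticity = 280 · (20 / 2800) = 2

Interpretation: for a small percentage change in X, the percentage change in Y is approximately 2.00 times as large.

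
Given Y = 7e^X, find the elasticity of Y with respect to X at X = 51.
Elasticity = 51

Elasticity = (dY/dX) · (X/Y)

dY/dX = 7·e^X
At X = 51: dY/dX = 7·e^51, Y = 7·e^51

Elasticity = (7·e^51) · (51 / (7·e^51)) = 51

Interpretation: for a small percentage change in X, the percentage change in Y is approximately 51.00 times as large.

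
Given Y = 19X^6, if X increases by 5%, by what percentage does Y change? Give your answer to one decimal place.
34.0%

For Y = 19X^6:
If X → X(1 + 0.05)
Then Y → Y · (1 + 0.05)^6
     ≈ Y · 1.3401

Percentage change = ((1 + 0.05)^6 − 1) × 100% ≈ 34.0%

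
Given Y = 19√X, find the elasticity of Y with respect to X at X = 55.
Elasticity = 1/2

Elasticity = (dY/dX) · (X/Y)

dY/dX = 19/(2·√X)
At X = 55: dY/dX = 19·√55/110, Y = 19·√55

Elasticity = (19·√55/110) · (55 / (19·√55)) = 1/2

Interpretation: for a small percentage change in X, the percentage change in Y is approximately 0.50 times as large.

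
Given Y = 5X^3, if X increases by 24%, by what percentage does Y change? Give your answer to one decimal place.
90.7%

For Y = 5X^3:
If X → X(1 + 0.24)
Then Y → Y · (1 + 0.24)^3
     ≈ Y · 1.9066

Percentage change = ((1 + 0.24)^3 − 1) × 100% ≈ 90.7%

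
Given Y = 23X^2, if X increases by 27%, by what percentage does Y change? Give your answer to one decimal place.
61.3%

For Y = 23X^2:
If X → X(1 + 0.27)
Then Y → Y · (1 + 0.27)^2
     = Y · 1.6129

Percentage change = ((1 + 0.27)^2 − 1) × 100% ≈ 61.3%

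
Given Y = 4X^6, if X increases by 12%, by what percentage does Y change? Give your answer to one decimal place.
97.4%

For Y = 4X^6:
If X → X(1 + 0.12)
Then Y → Y · (1 + 0.12)^6
     ≈ Y · 1.9738

Percentage change = ((1 + 0.12)^6 − 1) × 100% ≈ 97.4%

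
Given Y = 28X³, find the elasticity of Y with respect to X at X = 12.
Elasticity = 3

Elasticity = (dY/dX) · (X/Y)

dY/dX = 84·X²
At X = 12: dY/dX = 12096, Y = 48384

Elasticity = 12096 · (12 / 48384) = 3

Interpretation: for a small percentage change in X, the percentage change in Y is approximately 3.00 times as large.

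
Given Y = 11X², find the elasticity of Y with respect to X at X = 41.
Elasticity = 2

Elasticity = (dY/dX) · (X/Y)

dY/dX = 22·X
At X = 41: dY/dX = 902, Y = 18491

Elasticity = 902 · (41 / 18491) = 2

Interpretation: for a small percentage change in X, the percentage change in Y is approximately 2.00 times as large.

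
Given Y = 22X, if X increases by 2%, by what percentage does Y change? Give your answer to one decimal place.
2.0%

For Y = 22X:
If X → X(1 + 0.02)
Then Y → Y · (1 + 0.02)^1
     = Y · 1.0200

Percentage change = ((1 + 0.02)^1 − 1) × 100% = 2.0%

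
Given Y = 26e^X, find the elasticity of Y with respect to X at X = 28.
Elasticity = 28

Elasticity = (dY/dX) · (X/Y)

dY/dX = 26·e^X
At X = 28: dY/dX = 26·e^28, Y = 26·e^28

Elasticity = (26·e^28) · (28 / (26·e^28)) = 28

Interpretation: for a small percentage change in X, the percentage change in Y is approximately 28.00 times as large.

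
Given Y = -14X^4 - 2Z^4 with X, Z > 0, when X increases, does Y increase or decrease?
Y decreases

Taking the partial derivative:
∂Y/∂X = -56X^3

∂Y/∂X = -56X^3 < 0 (assuming positive values)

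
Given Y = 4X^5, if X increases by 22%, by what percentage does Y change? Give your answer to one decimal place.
170.3%

For Y = 4X^5:
If X → X(1 + 0.22)
Then Y → Y · (1 + 0.22)^5
     ≈ Y · 2.7027

Percentage change = ((1 + 0.22)^5 − 1) × 100% ≈ 170.3%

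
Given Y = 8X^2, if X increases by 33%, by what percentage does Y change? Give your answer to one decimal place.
76.9%

For Y = 8X^2:
If X → X(1 + 0.33)
Then Y → Y · (1 + 0.33)^2
     = Y · 1.7689

Percentage change = ((1 + 0.33)^2 − 1) × 100% ≈ 76.9%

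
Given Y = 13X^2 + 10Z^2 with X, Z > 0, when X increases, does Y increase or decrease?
Y increases

Taking the partial derivative:
∂Y/∂X = 26X

∂Y/∂X = 26X > 0 (assuming positive values)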